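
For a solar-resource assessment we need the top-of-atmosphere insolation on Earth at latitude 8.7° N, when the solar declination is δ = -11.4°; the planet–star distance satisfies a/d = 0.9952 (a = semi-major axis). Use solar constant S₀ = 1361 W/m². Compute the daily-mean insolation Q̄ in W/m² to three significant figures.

cos H₀ = −tan(+8.7°) tan(-11.400°) = 0.0309, H₀ = 1.5399 rad.
Bracket: H₀ sin φ sin δ + cos φ cos δ sin H₀ = 1.5399×0.15126×-0.19766 + 0.98849×0.98027×0.99952 = -0.046040 + 0.968522 = 0.922482.
Inverse-square distance factor (a/d)² = 0.9952² = 0.990423.
Q̄ = (S₀/π) × 0.990423 × [bracket] = (1361/π) × 0.990423 × 0.922482 = 395.8 W/m².

Q̄ ≈ 396 W/m²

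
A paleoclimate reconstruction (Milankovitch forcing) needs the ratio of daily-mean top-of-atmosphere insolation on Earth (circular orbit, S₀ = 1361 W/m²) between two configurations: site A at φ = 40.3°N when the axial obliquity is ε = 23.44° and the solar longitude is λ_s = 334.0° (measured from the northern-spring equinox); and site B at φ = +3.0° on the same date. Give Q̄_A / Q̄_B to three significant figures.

Q̄_A / Q̄_B ≈ 0.601

— Configuration A (φ=+40.3°):
Solar declination: sin δ = sin ε · sin λ_s = sin 23.44° × sin 334.0° = -0.17438, so δ = -10.043°.
cos H₀ = −tan(+40.3°) tan(-10.043°) = 0.1502, H₀ = 1.4200 rad.
Bracket: H₀ sin φ sin δ + cos φ cos δ sin H₀ = 1.4200×0.64679×-0.17438 + 0.76267×0.98468×0.98866 = -0.160158 + 0.742470 = 0.582312.
Q̄ = (S₀/π) × [bracket] = (1361/π) × 0.582312 = 252.27 W/m².
— Configuration B (φ=+3.0°):
cos H₀ = −tan(+3.0°) tan(-10.043°) = 0.0093, H₀ = 1.5615 rad.
Bracket: H₀ sin φ sin δ + cos φ cos δ sin H₀ = 1.5615×0.05234×-0.17438 + 0.99863×0.98468×0.99996 = -0.014252 + 0.983292 = 0.969040.
Q̄ = (S₀/π) × [bracket] = (1361/π) × 0.969040 = 419.81 W/m².
Ratio Q̄_A / Q̄_B = 252.27 / 419.81 = 0.6009.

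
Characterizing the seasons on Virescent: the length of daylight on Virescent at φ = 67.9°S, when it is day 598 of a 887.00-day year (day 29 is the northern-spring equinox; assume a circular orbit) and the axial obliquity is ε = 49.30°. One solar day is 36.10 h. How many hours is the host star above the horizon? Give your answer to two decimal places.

Solar longitude: λ_s = 360° × (598 − 29)/887.00 = 230.936°.
sin δ = sin 49.30° × sin 230.936° = -0.58865, so δ = -36.061°.
Sunrise equation: cos H₀ = −tan φ · tan δ = -1.7933 ≤ −1, so the host star never sets (polar day) and H₀ = π.
Daylight = 2H₀/(2π) × 36.10 h = (3.1416/π) × 36.10 = 36.10 h.

36.10 h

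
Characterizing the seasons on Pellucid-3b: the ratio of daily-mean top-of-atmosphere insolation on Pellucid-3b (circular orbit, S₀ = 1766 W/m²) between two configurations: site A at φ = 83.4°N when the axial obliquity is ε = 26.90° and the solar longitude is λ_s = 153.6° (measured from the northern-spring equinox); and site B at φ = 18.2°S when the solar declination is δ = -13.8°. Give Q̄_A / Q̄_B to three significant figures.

— Configuration A (φ=+83.4°):
Solar declination: sin δ = sin ε · sin λ_s = sin 26.90° × sin 153.6° = 0.20117, so δ = +11.605°.
cos H₀ = −tan(+83.4°) tan(+11.605°) = -1.7749 ≤ −1 ⇒ polar day, H₀ = π.
Bracket: H₀ sin φ sin δ + cos φ cos δ sin H₀ = 3.1416×0.99337×0.20117 + 0.11494×0.97956×0.00000 = 0.627806 + 0.000000 = 0.627806.
Q̄ = (S₀/π) × [bracket] = (1766/π) × 0.627806 = 352.91 W/m².
— Configuration B (φ=-18.2°):
cos H₀ = −tan(-18.2°) tan(-13.800°) = -0.0808, H₀ = 1.6516 rad.
Bracket: H₀ sin φ sin δ + cos φ cos δ sin H₀ = 1.6516×-0.31233×-0.23853 + 0.94997×0.97113×0.99673 = 0.123044 + 0.919528 = 1.042572.
Q̄ = (S₀/π) × [bracket] = (1766/π) × 1.042572 = 586.07 W/m².
Ratio Q̄_A / Q̄_B = 352.91 / 586.07 = 0.6022.

Q̄_A / Q̄_B ≈ 0.602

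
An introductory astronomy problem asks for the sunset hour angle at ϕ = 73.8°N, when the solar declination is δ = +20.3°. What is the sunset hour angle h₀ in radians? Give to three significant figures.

Sunrise equation: cos h₀ = −tan ϕ · tan δ = -1.2732 ≤ −1, so the Sun never sets (polar day) and h₀ = π.

h₀ = 3.14 rad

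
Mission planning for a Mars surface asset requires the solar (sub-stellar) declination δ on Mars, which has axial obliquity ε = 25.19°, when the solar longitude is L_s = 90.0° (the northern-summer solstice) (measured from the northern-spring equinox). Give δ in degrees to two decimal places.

δ = +25.19°

sin δ = sin ε · sin L_s = sin 25.19° × sin 90.0° = 0.425621.
δ = arcsin(0.425621) = +25.19°.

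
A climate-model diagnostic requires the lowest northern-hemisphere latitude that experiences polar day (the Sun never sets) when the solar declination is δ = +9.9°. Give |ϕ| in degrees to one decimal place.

Polar day requires cos h₀ = −tan ϕ tan δ ≤ −1, i.e. tan ϕ tan δ ≥ 1.
The boundary is |tan ϕ| · |tan δ| = 1, so |ϕ| = 90° − |δ| = 90° − 9.9° = 80.1° in the northern hemisphere.

|ϕ| = 80.1°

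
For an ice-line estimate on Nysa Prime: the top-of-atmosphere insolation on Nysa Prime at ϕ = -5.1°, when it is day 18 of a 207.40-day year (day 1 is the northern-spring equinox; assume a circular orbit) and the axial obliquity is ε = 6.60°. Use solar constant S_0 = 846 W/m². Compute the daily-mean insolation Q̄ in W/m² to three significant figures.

Q̄ ≈ 266 W/m²

Solar longitude: L_s = 360° × (18 − 1)/207.40 = 29.508°.
sin δ = sin 6.60° × sin 29.508° = 0.05661, so δ = +3.245°.
cos h₀ = −tan(-5.1°) tan(+3.245°) = 0.0051, h₀ = 1.5657 rad.
Bracket: h₀ sin ϕ sin δ + cos ϕ cos δ sin h₀ = 1.5657×-0.08889×0.05661 + 0.99604×0.99840×0.99999 = -0.007879 + 0.994436 = 0.986557.
Q̄ = (S_0/π) × [bracket] = (846/π) × 0.986557 = 265.7 W/m².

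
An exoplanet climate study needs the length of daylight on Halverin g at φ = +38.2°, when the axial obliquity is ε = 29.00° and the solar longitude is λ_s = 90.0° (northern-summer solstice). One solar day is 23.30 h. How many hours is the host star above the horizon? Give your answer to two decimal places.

15.00 h

Solar declination: sin δ = sin ε · sin λ_s = sin 29.00° × sin 90.0° = 0.48481, so δ = +29.000°.
cos H₀ = −tan φ · tan δ = −tan(+38.2°) × tan(+29.000°) = -0.4362, so H₀ = 2.0222 rad = 115.86°.
Daylight = 2H₀/(2π) × 23.30 h = (2.0222/π) × 23.30 = 15.00 h.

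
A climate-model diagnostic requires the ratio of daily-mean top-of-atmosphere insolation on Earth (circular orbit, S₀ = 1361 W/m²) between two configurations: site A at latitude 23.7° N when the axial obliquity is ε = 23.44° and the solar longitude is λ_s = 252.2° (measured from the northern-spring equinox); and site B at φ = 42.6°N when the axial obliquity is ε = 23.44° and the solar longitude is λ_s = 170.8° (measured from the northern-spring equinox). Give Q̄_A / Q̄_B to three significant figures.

— Configuration A (φ=+23.7°):
Solar declination: sin δ = sin ε · sin λ_s = sin 23.44° × sin 252.2° = -0.37875, so δ = -22.256°.
cos H₀ = −tan(+23.7°) tan(-22.256°) = 0.1796, H₀ = 1.3902 rad.
Bracket: H₀ sin φ sin δ + cos φ cos δ sin H₀ = 1.3902×0.40195×-0.37875 + 0.91566×0.92550×0.98373 = -0.211642 + 0.833655 = 0.622013.
Q̄ = (S₀/π) × [bracket] = (1361/π) × 0.622013 = 269.47 W/m².
— Configuration B (φ=+42.6°):
Solar declination: sin δ = sin ε · sin λ_s = sin 23.44° × sin 170.8° = 0.06360, so δ = +3.646°.
cos H₀ = −tan(+42.6°) tan(+3.646°) = -0.0586, H₀ = 1.6294 rad.
Bracket: H₀ sin φ sin δ + cos φ cos δ sin H₀ = 1.6294×0.67688×0.06360 + 0.73610×0.99798×0.99828 = 0.070145 + 0.733350 = 0.803495.
Q̄ = (S₀/π) × [bracket] = (1361/π) × 0.803495 = 348.09 W/m².
Ratio Q̄_A / Q̄_B = 269.47 / 348.09 = 0.7741.

Q̄_A / Q̄_B ≈ 0.774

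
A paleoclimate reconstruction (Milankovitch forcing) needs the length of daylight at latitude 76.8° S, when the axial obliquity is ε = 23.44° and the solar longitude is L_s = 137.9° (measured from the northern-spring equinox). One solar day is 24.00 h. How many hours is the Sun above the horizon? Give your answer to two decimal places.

0.00 h

Solar declination: sin δ = sin ε · sin L_s = sin 23.44° × sin 137.9° = 0.26669, so δ = +15.467°.
cos h₀ = −tan ϕ · tan δ = 1.1798 ≥ 1, so the Sun never rises (polar night) and h₀ = 0.
Daylight = 2h₀/(2π) × 24.00 h = (0.0000/π) × 24.00 = 0.00 h.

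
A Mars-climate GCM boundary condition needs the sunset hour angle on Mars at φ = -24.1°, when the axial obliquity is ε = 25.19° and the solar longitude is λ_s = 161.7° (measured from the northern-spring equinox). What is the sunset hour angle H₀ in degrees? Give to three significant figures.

Solar declination: sin δ = sin ε · sin λ_s = sin 25.19° × sin 161.7° = 0.13364, so δ = +7.680°.
cos H₀ = −tan φ · tan δ = −tan(-24.1°) × tan(+7.680°) = 0.0603, so H₀ = 1.5104 rad = 86.54°.

H₀ = 86.5°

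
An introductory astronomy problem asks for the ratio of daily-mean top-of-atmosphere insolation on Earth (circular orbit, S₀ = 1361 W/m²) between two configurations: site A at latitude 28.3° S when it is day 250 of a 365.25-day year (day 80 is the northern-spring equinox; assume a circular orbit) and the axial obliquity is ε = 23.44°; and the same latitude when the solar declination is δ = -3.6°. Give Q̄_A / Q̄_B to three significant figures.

Q̄_A / Q̄_B ≈ 0.879

— Configuration A (φ=-28.3°):
Solar longitude: λ_s = 360° × (250 − 80)/365.25 = 167.556°.
sin δ = sin 23.44° × sin 167.556° = 0.08571, so δ = +4.917°.
cos H₀ = −tan(-28.3°) tan(+4.917°) = 0.0463, H₀ = 1.5245 rad.
Bracket: H₀ sin φ sin δ + cos φ cos δ sin H₀ = 1.5245×-0.47409×0.08571 + 0.88048×0.99632×0.99893 = -0.061947 + 0.876301 = 0.814354.
Q̄ = (S₀/π) × [bracket] = (1361/π) × 0.814354 = 352.79 W/m².
— Configuration B (φ=-28.3°):
cos H₀ = −tan(-28.3°) tan(-3.600°) = -0.0339, H₀ = 1.6047 rad.
Bracket: H₀ sin φ sin δ + cos φ cos δ sin H₀ = 1.6047×-0.47409×-0.06279 + 0.88048×0.99803×0.99943 = 0.047769 + 0.878245 = 0.926014.
Q̄ = (S₀/π) × [bracket] = (1361/π) × 0.926014 = 401.17 W/m².
Ratio Q̄_A / Q̄_B = 352.79 / 401.17 = 0.8794.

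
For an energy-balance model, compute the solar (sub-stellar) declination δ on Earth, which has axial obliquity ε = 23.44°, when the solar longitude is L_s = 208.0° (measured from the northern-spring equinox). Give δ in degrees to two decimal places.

sin δ = sin ε · sin L_s = sin 23.44° × sin 208.0° = -0.186750.
δ = arcsin(-0.186750) = -10.76°.

δ = -10.76°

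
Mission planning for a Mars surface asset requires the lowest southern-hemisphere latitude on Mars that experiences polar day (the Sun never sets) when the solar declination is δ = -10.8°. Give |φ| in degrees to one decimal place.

Polar day requires cos H₀ = −tan φ tan δ ≤ −1, i.e. tan φ tan δ ≥ 1.
The boundary is |tan φ| · |tan δ| = 1, so |φ| = 90° − |δ| = 90° − 10.8° = 79.2° in the southern hemisphere.

|φ| = 79.2°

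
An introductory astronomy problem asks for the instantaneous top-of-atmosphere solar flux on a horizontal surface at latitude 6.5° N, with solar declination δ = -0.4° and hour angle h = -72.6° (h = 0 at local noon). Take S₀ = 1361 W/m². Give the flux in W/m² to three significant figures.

cos θ_z = sin φ sin δ + cos φ cos δ cos h = -0.000790 + 0.297111 = 0.296321.
Flux = S₀ · cos θ_z = 1361 × 0.296321 = 403.3 W/m².

403 W/m²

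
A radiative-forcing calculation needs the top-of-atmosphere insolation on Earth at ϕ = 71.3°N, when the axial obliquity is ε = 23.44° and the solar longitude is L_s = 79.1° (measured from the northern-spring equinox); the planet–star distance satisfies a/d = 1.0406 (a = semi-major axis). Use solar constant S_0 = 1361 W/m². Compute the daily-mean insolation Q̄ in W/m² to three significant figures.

Q̄ ≈ 545 W/m²

Solar declination: sin δ = sin ε · sin L_s = sin 23.44° × sin 79.1° = 0.39061, so δ = +22.993°.
cos h₀ = −tan(+71.3°) tan(+22.993°) = -1.2536 ≤ −1 ⇒ polar day, h₀ = π.
Bracket: h₀ sin ϕ sin δ + cos ϕ cos δ sin h₀ = 3.1416×0.94721×0.39061 + 0.32061×0.92056×0.00000 = 1.162360 + 0.000000 = 1.162360.
Inverse-square distance factor (a/d)² = 1.0406² = 1.082848.
Q̄ = (S_0/π) × 1.082848 × [bracket] = (1361/π) × 1.082848 × 1.162360 = 545.3 W/m².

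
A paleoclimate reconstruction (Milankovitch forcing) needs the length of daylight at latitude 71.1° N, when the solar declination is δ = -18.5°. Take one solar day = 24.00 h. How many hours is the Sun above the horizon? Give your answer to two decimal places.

1.63 h

cos H₀ = −tan φ · tan δ = −tan(+71.1°) × tan(-18.500°) = 0.9773, so H₀ = 0.2136 rad = 12.24°.
Daylight = 2H₀/(2π) × 24.00 h = (0.2136/π) × 24.00 = 1.63 h.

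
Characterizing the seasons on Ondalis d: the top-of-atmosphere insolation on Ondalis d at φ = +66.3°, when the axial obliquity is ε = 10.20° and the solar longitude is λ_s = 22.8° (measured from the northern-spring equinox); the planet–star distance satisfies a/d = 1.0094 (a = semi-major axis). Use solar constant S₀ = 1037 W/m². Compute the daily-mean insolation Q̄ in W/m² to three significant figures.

Q̄ ≈ 170 W/m²

Solar declination: sin δ = sin ε · sin λ_s = sin 10.20° × sin 22.8° = 0.06862, so δ = +3.935°.
cos H₀ = −tan(+66.3°) tan(+3.935°) = -0.1567, H₀ = 1.7281 rad.
Bracket: H₀ sin φ sin δ + cos φ cos δ sin H₀ = 1.7281×0.91566×0.06862 + 0.40195×0.99764×0.98765 = 0.108581 + 0.396049 = 0.504630.
Inverse-square distance factor (a/d)² = 1.0094² = 1.018888.
Q̄ = (S₀/π) × 1.018888 × [bracket] = (1037/π) × 1.018888 × 0.504630 = 169.7 W/m².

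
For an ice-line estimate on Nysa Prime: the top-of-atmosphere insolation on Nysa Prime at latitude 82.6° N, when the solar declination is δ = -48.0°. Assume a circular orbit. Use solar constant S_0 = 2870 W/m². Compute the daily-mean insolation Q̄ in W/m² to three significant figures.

Q̄ ≈ 0.00 W/m²

cos h₀ = −tan(+82.6°) tan(-48.000°) = 8.5512 ≥ 1 ⇒ polar night, h₀ = 0 and Q̄ = 0.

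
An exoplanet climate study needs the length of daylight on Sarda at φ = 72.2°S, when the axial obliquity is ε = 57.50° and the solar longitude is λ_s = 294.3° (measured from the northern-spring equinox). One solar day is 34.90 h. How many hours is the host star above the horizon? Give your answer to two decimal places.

34.90 h

Solar declination: sin δ = sin ε · sin λ_s = sin 57.50° × sin 294.3° = -0.76867, so δ = -50.235°.
Sunrise equation: cos H₀ = −tan φ · tan δ = -3.7429 ≤ −1, so the host star never sets (polar day) and H₀ = π.
Daylight = 2H₀/(2π) × 34.90 h = (3.1416/π) × 34.90 = 34.90 h.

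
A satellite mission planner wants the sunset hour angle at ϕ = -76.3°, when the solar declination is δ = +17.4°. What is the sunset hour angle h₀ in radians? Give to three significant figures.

cos h₀ = −tan ϕ · tan δ = 1.2855 ≥ 1, so the Sun never rises (polar night) and h₀ = 0.

h₀ = 0.00 rad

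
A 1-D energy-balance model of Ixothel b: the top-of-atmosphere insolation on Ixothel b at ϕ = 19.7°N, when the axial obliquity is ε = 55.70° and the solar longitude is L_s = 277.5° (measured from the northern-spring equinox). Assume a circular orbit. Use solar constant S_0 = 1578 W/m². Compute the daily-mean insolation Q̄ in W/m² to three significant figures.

Solar declination: sin δ = sin ε · sin L_s = sin 55.70° × sin 277.5° = -0.81903, so δ = -54.988°.
cos h₀ = −tan(+19.7°) tan(-54.988°) = 0.5111, h₀ = 1.0343 rad.
Bracket: h₀ sin ϕ sin δ + cos ϕ cos δ sin h₀ = 1.0343×0.33710×-0.81903 + 0.94147×0.57375×0.85951 = -0.285565 + 0.464280 = 0.178715.
Q̄ = (S_0/π) × [bracket] = (1578/π) × 0.178715 = 89.77 W/m².

Q̄ ≈ 89.8 W/m²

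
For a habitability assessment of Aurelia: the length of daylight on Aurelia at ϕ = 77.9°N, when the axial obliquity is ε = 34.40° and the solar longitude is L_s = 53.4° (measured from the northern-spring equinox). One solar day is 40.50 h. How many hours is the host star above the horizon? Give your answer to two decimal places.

40.50 h

Solar declination: sin δ = sin ε · sin L_s = sin 34.40° × sin 53.4° = 0.45357, so δ = +26.973°.
Sunrise equation: cos h₀ = −tan ϕ · tan δ = -2.3739 ≤ −1, so the host star never sets (polar day) and h₀ = π.
Daylight = 2h₀/(2π) × 40.50 h = (3.1416/π) × 40.50 = 40.50 h.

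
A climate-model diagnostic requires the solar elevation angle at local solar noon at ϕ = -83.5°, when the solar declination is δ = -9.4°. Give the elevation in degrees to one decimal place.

15.9°

At local noon the hour angle is zero, so the zenith angle equals |ϕ − δ| = |-83.5° − (-9.400°)| = 74.100°.
Elevation = 90° − 74.100° = 15.9°.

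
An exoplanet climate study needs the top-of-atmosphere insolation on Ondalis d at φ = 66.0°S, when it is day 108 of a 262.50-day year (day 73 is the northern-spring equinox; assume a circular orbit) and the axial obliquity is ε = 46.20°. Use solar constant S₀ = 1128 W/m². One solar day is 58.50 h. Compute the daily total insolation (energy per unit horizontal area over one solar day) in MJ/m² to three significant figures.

Solar longitude: λ_s = 360° × (108 − 73)/262.50 = 48.000°.
sin δ = sin 46.20° × sin 48.000° = 0.53637, so δ = +32.437°.
cos H₀ = −tan(-66.0°) tan(+32.437°) = 1.4274 ≥ 1 ⇒ polar night, H₀ = 0 and Q̄ = 0.
Daily total = Q̄ × 58.50 h × 3600 s/h = 0.00 MJ/m².

0.00 MJ/m²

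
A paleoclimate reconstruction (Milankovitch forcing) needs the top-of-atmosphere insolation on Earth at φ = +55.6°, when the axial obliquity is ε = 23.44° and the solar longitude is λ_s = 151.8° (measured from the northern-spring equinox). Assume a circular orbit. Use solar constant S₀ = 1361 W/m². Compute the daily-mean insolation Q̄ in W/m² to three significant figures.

Solar declination: sin δ = sin ε · sin λ_s = sin 23.44° × sin 151.8° = 0.18798, so δ = +10.835°.
cos H₀ = −tan(+55.6°) tan(+10.835°) = -0.2795, H₀ = 1.8541 rad.
Bracket: H₀ sin φ sin δ + cos φ cos δ sin H₀ = 1.8541×0.82511×0.18798 + 0.56497×0.98217×0.96014 = 0.287579 + 0.532778 = 0.820357.
Q̄ = (S₀/π) × [bracket] = (1361/π) × 0.820357 = 355.4 W/m².

Q̄ ≈ 355 W/m²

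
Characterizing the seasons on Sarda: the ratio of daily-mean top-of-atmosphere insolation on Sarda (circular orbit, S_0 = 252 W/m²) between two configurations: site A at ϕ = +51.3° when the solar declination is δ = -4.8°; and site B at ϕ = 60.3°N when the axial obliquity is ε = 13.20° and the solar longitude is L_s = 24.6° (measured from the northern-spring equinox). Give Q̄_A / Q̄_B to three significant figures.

Q̄_A / Q̄_B ≈ 0.832

— Configuration A (ϕ=+51.3°):
cos h₀ = −tan(+51.3°) tan(-4.800°) = 0.1048, h₀ = 1.4658 rad.
Bracket: h₀ sin ϕ sin δ + cos ϕ cos δ sin h₀ = 1.4658×0.78043×-0.08368 + 0.62524×0.99649×0.99449 = -0.095726 + 0.619612 = 0.523886.
Q̄ = (S_0/π) × [bracket] = (252/π) × 0.523886 = 42.023 W/m².
— Configuration B (ϕ=+60.3°):
Solar declination: sin δ = sin ε · sin L_s = sin 13.20° × sin 24.6° = 0.09506, so δ = +5.455°.
cos h₀ = −tan(+60.3°) tan(+5.455°) = -0.1674, h₀ = 1.7390 rad.
Bracket: h₀ sin ϕ sin δ + cos ϕ cos δ sin h₀ = 1.7390×0.86863×0.09506 + 0.49546×0.99547×0.98589 = 0.143593 + 0.486256 = 0.629849.
Q̄ = (S_0/π) × [bracket] = (252/π) × 0.629849 = 50.523 W/m².
Ratio Q̄_A / Q̄_B = 42.023 / 50.523 = 0.8318.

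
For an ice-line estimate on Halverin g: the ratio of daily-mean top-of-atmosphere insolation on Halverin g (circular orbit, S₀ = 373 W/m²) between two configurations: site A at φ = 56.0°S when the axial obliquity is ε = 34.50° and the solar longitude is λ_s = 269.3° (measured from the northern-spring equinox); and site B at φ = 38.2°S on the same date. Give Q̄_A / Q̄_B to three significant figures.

Q̄_A / Q̄_B ≈ 1.14

— Configuration A (φ=-56.0°):
Solar declination: sin δ = sin ε · sin λ_s = sin 34.50° × sin 269.3° = -0.56636, so δ = -34.497°.
cos H₀ = −tan(-56.0°) tan(-34.497°) = -1.0188 ≤ −1 ⇒ polar day, H₀ = π.
Bracket: H₀ sin φ sin δ + cos φ cos δ sin H₀ = 3.1416×-0.82904×-0.56636 + 0.55919×0.82416×0.00000 = 1.475091 + 0.000000 = 1.475091.
Q̄ = (S₀/π) × [bracket] = (373/π) × 1.475091 = 175.14 W/m².
— Configuration B (φ=-38.2°):
cos H₀ = −tan(-38.2°) tan(-34.497°) = -0.5408, H₀ = 2.1422 rad.
Bracket: H₀ sin φ sin δ + cos φ cos δ sin H₀ = 2.1422×-0.61841×-0.56636 + 0.78586×0.82416×0.84117 = 0.750290 + 0.544804 = 1.295094.
Q̄ = (S₀/π) × [bracket] = (373/π) × 1.295094 = 153.77 W/m².
Ratio Q̄_A / Q̄_B = 175.14 / 153.77 = 1.139.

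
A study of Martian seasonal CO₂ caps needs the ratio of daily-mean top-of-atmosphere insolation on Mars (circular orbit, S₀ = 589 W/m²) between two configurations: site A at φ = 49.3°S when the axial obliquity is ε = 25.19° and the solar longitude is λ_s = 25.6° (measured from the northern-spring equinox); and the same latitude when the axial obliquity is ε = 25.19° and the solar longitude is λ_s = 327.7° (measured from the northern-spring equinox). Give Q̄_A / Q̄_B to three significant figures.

Q̄_A / Q̄_B ≈ 0.470

— Configuration A (φ=-49.3°):
Solar declination: sin δ = sin ε · sin λ_s = sin 25.19° × sin 25.6° = 0.18390, so δ = +10.597°.
cos H₀ = −tan(-49.3°) tan(+10.597°) = 0.2175, H₀ = 1.3515 rad.
Bracket: H₀ sin φ sin δ + cos φ cos δ sin H₀ = 1.3515×-0.75813×0.18390 + 0.65210×0.98294×0.97606 = -0.188426 + 0.625630 = 0.437204.
Q̄ = (S₀/π) × [bracket] = (589/π) × 0.437204 = 81.969 W/m².
— Configuration B (φ=-49.3°):
Solar declination: sin δ = sin ε · sin λ_s = sin 25.19° × sin 327.7° = -0.22743, so δ = -13.146°.
cos H₀ = −tan(-49.3°) tan(-13.146°) = -0.2715, H₀ = 1.8458 rad.
Bracket: H₀ sin φ sin δ + cos φ cos δ sin H₀ = 1.8458×-0.75813×-0.22743 + 0.65210×0.97379×0.96243 = 0.318256 + 0.611151 = 0.929407.
Q̄ = (S₀/π) × [bracket] = (589/π) × 0.929407 = 174.25 W/m².
Ratio Q̄_A / Q̄_B = 81.969 / 174.25 = 0.4704.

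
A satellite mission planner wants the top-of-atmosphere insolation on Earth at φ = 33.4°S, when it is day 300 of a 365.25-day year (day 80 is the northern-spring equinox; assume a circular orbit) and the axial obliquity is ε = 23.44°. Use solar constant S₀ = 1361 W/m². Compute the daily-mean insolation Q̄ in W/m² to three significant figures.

Q̄ ≈ 445 W/m²

Solar longitude: λ_s = 360° × (300 − 80)/365.25 = 216.838°.
sin δ = sin 23.44° × sin 216.838° = -0.23849, so δ = -13.798°.
cos H₀ = −tan(-33.4°) tan(-13.798°) = -0.1619, H₀ = 1.7334 rad.
Bracket: H₀ sin φ sin δ + cos φ cos δ sin H₀ = 1.7334×-0.55048×-0.23849 + 0.83485×0.97114×0.98680 = 0.227568 + 0.800054 = 1.027622.
Q̄ = (S₀/π) × [bracket] = (1361/π) × 1.027622 = 445.2 W/m².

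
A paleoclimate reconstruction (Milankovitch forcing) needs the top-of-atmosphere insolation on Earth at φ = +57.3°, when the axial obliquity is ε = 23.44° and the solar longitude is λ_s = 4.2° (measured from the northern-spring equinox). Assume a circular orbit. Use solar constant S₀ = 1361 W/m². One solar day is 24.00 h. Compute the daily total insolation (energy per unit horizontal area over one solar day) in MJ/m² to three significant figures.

21.7 MJ/m²

Solar declination: sin δ = sin ε · sin λ_s = sin 23.44° × sin 4.2° = 0.02913, so δ = +1.669°.
cos H₀ = −tan(+57.3°) tan(+1.669°) = -0.0454, H₀ = 1.6162 rad.
Bracket: H₀ sin φ sin δ + cos φ cos δ sin H₀ = 1.6162×0.84151×0.02913 + 0.54024×0.99958×0.99897 = 0.039618 + 0.539457 = 0.579075.
Q̄ = (S₀/π) × [bracket] = (1361/π) × 0.579075 = 250.87 W/m².
Daily total = Q̄ × 24.00 h × 3600 s/h = 250.87 × 24.00 × 3600 / 10⁶ = 21.68 MJ/m².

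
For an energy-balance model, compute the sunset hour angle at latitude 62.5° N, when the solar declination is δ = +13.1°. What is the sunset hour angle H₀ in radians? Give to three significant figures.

cos H₀ = −tan φ · tan δ = −tan(+62.5°) × tan(+13.100°) = -0.4470, so H₀ = 2.0342 rad = 116.55°.

H₀ = 2.03 rad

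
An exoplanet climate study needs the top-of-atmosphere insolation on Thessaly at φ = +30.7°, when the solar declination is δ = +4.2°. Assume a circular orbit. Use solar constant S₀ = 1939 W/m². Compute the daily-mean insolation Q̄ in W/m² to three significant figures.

cos H₀ = −tan(+30.7°) tan(+4.200°) = -0.0436, H₀ = 1.6144 rad.
Bracket: H₀ sin φ sin δ + cos φ cos δ sin H₀ = 1.6144×0.51054×0.07324 + 0.85985×0.99731×0.99905 = 0.060366 + 0.856722 = 0.917088.
Q̄ = (S₀/π) × [bracket] = (1939/π) × 0.917088 = 566.0 W/m².

Q̄ ≈ 566 W/m²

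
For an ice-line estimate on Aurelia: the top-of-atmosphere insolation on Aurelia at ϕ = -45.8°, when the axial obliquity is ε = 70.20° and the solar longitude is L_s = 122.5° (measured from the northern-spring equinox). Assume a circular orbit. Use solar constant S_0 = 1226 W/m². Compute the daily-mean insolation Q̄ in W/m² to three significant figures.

Q̄ ≈ 0.00 W/m²

Solar declination: sin δ = sin ε · sin L_s = sin 70.20° × sin 122.5° = 0.79353, so δ = +52.517°.
cos h₀ = −tan(-45.8°) tan(+52.517°) = 1.3409 ≥ 1 ⇒ polar night, h₀ = 0 and Q̄ = 0.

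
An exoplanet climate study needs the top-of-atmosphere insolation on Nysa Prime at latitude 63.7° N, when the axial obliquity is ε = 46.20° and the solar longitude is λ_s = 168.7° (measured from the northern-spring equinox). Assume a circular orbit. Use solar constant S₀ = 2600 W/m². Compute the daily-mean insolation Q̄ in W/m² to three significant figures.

Q̄ ≈ 543 W/m²

Solar declination: sin δ = sin ε · sin λ_s = sin 46.20° × sin 168.7° = 0.14143, so δ = +8.130°.
cos H₀ = −tan(+63.7°) tan(+8.130°) = -0.2891, H₀ = 1.8640 rad.
Bracket: H₀ sin φ sin δ + cos φ cos δ sin H₀ = 1.8640×0.89649×0.14143 + 0.44307×0.98995×0.95731 = 0.236338 + 0.419893 = 0.656231.
Q̄ = (S₀/π) × [bracket] = (2600/π) × 0.656231 = 543.1 W/m².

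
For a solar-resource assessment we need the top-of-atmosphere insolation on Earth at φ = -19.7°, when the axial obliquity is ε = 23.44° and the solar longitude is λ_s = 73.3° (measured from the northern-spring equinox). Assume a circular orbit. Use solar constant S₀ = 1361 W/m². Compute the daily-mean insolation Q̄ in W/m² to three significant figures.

Q̄ ≈ 294 W/m²

Solar declination: sin δ = sin ε · sin λ_s = sin 23.44° × sin 73.3° = 0.38101, so δ = +22.396°.
cos H₀ = −tan(-19.7°) tan(+22.396°) = 0.1476, H₀ = 1.4227 rad.
Bracket: H₀ sin φ sin δ + cos φ cos δ sin H₀ = 1.4227×-0.33710×0.38101 + 0.94147×0.92457×0.98905 = -0.182729 + 0.860923 = 0.678194.
Q̄ = (S₀/π) × [bracket] = (1361/π) × 0.678194 = 293.8 W/m².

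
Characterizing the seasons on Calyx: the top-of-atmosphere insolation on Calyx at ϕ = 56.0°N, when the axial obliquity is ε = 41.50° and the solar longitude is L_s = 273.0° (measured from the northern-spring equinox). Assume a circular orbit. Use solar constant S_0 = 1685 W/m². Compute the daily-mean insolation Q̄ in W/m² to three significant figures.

Solar declination: sin δ = sin ε · sin L_s = sin 41.50° × sin 273.0° = -0.66171, so δ = -41.431°.
cos h₀ = −tan(+56.0°) tan(-41.431°) = 1.3085 ≥ 1 ⇒ polar night, h₀ = 0 and Q̄ = 0.

Q̄ ≈ 0.00 W/m²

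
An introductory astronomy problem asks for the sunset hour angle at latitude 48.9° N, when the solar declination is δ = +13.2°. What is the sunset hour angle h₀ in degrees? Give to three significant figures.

h₀ = 106°

cos h₀ = −tan ϕ · tan δ = −tan(+48.9°) × tan(+13.200°) = -0.2689, so h₀ = 1.8430 rad = 105.60°.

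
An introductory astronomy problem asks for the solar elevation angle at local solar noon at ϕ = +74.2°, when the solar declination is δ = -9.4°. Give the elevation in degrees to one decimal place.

At local noon the hour angle is zero, so the zenith angle equals |ϕ − δ| = |+74.2° − (-9.400°)| = 83.600°.
Elevation = 90° − 83.600° = 6.4°.

6.4°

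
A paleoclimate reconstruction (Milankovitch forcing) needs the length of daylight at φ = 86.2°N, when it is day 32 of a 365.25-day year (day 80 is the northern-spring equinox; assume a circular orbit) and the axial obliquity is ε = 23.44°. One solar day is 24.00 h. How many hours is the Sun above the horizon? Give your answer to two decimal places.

Solar longitude: λ_s = 360° × (32 − 80)/365.25 = -47.310°, i.e. -47.310° + 360° = 312.690°.
sin δ = sin 23.44° × sin 312.690° = -0.29239, so δ = -17.001°.
cos H₀ = −tan φ · tan δ = 4.6033 ≥ 1, so the Sun never rises (polar night) and H₀ = 0.
Daylight = 2H₀/(2π) × 24.00 h = (0.0000/π) × 24.00 = 0.00 h.

0.00 h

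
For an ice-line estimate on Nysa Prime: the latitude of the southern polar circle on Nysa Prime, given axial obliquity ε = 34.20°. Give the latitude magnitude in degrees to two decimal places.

55.80°

The polar circle is the lowest latitude that experiences at least one full rotation of continuous darkness at the northern-summer solstice; it lies at |ϕ| = 90° − ε = 90° − 34.20° = 55.80°.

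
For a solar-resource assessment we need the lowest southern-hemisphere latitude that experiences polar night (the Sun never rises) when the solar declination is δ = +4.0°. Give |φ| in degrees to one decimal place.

Polar night requires cos H₀ = −tan φ tan δ ≥ 1, i.e. tan φ tan δ ≤ −1.
The boundary is |tan φ| · |tan δ| = 1, so |φ| = 90° − |δ| = 90° − 4.0° = 86.0° in the southern hemisphere.

|φ| = 86.0°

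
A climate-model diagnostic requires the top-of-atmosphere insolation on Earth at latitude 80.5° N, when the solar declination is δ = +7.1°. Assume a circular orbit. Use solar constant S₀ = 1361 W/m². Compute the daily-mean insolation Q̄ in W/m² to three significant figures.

cos H₀ = −tan(+80.5°) tan(+7.100°) = -0.7443, H₀ = 2.4103 rad.
Bracket: H₀ sin φ sin δ + cos φ cos δ sin H₀ = 2.4103×0.98629×0.12360 + 0.16505×0.99233×0.66782 = 0.293829 + 0.109378 = 0.403207.
Q̄ = (S₀/π) × [bracket] = (1361/π) × 0.403207 = 174.7 W/m².

Q̄ ≈ 175 W/m²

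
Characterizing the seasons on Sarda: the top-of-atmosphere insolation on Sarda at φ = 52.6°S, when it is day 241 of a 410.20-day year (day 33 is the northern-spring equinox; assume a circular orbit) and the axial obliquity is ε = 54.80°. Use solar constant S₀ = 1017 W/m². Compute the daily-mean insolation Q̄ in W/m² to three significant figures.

Solar longitude: λ_s = 360° × (241 − 33)/410.20 = 182.545°.
sin δ = sin 54.80° × sin 182.545° = -0.03629, so δ = -2.079°.
cos H₀ = −tan(-52.6°) tan(-2.079°) = -0.0475, H₀ = 1.6183 rad.
Bracket: H₀ sin φ sin δ + cos φ cos δ sin H₀ = 1.6183×-0.79441×-0.03629 + 0.60738×0.99934×0.99887 = 0.046654 + 0.606293 = 0.652947.
Q̄ = (S₀/π) × [bracket] = (1017/π) × 0.652947 = 211.4 W/m².

Q̄ ≈ 211 W/m²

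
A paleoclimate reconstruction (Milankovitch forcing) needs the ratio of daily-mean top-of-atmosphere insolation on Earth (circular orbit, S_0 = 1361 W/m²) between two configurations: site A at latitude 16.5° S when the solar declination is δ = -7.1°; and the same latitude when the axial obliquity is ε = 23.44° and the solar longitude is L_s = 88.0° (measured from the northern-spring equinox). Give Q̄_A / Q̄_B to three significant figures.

Q̄_A / Q̄_B ≈ 1.42

— Configuration A (ϕ=-16.5°):
cos h₀ = −tan(-16.5°) tan(-7.100°) = -0.0369, h₀ = 1.6077 rad.
Bracket: h₀ sin ϕ sin δ + cos ϕ cos δ sin h₀ = 1.6077×-0.28402×-0.12360 + 0.95882×0.99233×0.99932 = 0.056438 + 0.950819 = 1.007257.
Q̄ = (S_0/π) × [bracket] = (1361/π) × 1.007257 = 436.36 W/m².
— Configuration B (ϕ=-16.5°):
Solar declination: sin δ = sin ε · sin L_s = sin 23.44° × sin 88.0° = 0.39755, so δ = +23.425°.
cos h₀ = −tan(-16.5°) tan(+23.425°) = 0.1283, h₀ = 1.4421 rad.
Bracket: h₀ sin ϕ sin δ + cos ϕ cos δ sin h₀ = 1.4421×-0.28402×0.39755 + 0.95882×0.91758×0.99173 = -0.162831 + 0.872518 = 0.709687.
Q̄ = (S_0/π) × [bracket] = (1361/π) × 0.709687 = 307.45 W/m².
Ratio Q̄_A / Q̄_B = 436.36 / 307.45 = 1.419.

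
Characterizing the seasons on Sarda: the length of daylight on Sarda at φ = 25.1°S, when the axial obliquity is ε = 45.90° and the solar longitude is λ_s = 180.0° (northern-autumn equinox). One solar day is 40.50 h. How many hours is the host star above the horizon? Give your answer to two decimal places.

Solar declination: sin δ = sin ε · sin λ_s = sin 45.90° × sin 180.0° = 0.00000, so δ = +0.000°.
cos H₀ = −tan φ · tan δ = −tan(-25.1°) × tan(+0.000°) = 0.0000, so H₀ = 1.5708 rad = 90.00°.
Daylight = 2H₀/(2π) × 40.50 h = (1.5708/π) × 40.50 = 20.25 h.

20.25 h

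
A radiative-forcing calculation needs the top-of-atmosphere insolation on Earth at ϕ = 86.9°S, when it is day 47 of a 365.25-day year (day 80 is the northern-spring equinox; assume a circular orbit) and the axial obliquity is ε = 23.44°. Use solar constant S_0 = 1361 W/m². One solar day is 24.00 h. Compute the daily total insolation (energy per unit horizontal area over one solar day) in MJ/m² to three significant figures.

25.1 MJ/m²

Solar longitude: L_s = 360° × (47 − 80)/365.25 = -32.526°, i.e. -32.526° + 360° = 327.474°.
sin δ = sin 23.44° × sin 327.474° = -0.21388, so δ = -12.350°.
cos h₀ = −tan(-86.9°) tan(-12.350°) = -4.0428 ≤ −1 ⇒ polar day, h₀ = π.
Bracket: h₀ sin ϕ sin δ + cos ϕ cos δ sin h₀ = 3.1416×-0.99854×-0.21388 + 0.05408×0.97686×0.00000 = 0.670944 + 0.000000 = 0.670944.
Q̄ = (S_0/π) × [bracket] = (1361/π) × 0.670944 = 290.67 W/m².
Daily total = Q̄ × 24.00 h × 3600 s/h = 290.67 × 24.00 × 3600 / 10⁶ = 25.11 MJ/m².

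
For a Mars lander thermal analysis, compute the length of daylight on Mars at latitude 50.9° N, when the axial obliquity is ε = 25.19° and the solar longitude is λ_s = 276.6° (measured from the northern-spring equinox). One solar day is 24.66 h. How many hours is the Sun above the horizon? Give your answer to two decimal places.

7.53 h

Solar declination: sin δ = sin ε · sin λ_s = sin 25.19° × sin 276.6° = -0.42280, so δ = -25.012°.
cos H₀ = −tan φ · tan δ = −tan(+50.9°) × tan(-25.012°) = 0.5741, so H₀ = 0.9593 rad = 54.96°.
Daylight = 2H₀/(2π) × 24.66 h = (0.9593/π) × 24.66 = 7.53 h.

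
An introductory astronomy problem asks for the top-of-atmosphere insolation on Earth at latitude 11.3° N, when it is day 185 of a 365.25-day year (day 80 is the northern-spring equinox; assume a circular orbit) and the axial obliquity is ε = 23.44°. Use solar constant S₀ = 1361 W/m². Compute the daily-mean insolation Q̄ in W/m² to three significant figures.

Solar longitude: λ_s = 360° × (185 − 80)/365.25 = 103.491°.
sin δ = sin 23.44° × sin 103.491° = 0.38681, so δ = +22.756°.
cos H₀ = −tan(+11.3°) tan(+22.756°) = -0.0838, H₀ = 1.6547 rad.
Bracket: H₀ sin φ sin δ + cos φ cos δ sin H₀ = 1.6547×0.19595×0.38681 + 0.98061×0.92216×0.99648 = 0.125419 + 0.901096 = 1.026515.
Q̄ = (S₀/π) × [bracket] = (1361/π) × 1.026515 = 444.7 W/m².

Q̄ ≈ 445 W/m²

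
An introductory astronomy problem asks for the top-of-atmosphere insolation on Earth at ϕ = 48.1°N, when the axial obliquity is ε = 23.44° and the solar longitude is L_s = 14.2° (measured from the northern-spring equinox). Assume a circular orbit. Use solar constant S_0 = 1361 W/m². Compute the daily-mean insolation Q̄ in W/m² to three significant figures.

Q̄ ≈ 339 W/m²

Solar declination: sin δ = sin ε · sin L_s = sin 23.44° × sin 14.2° = 0.09758, so δ = +5.600°.
cos h₀ = −tan(+48.1°) tan(+5.600°) = -0.1093, h₀ = 1.6803 rad.
Bracket: h₀ sin ϕ sin δ + cos ϕ cos δ sin h₀ = 1.6803×0.74431×0.09758 + 0.66783×0.99523×0.99401 = 0.122040 + 0.660663 = 0.782703.
Q̄ = (S_0/π) × [bracket] = (1361/π) × 0.782703 = 339.1 W/m².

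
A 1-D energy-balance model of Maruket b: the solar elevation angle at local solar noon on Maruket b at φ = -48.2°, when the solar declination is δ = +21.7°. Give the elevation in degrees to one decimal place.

At local noon the hour angle is zero, so the zenith angle equals |φ − δ| = |-48.2° − (+21.700°)| = 69.900°.
Elevation = 90° − 69.900° = 20.1°.

20.1°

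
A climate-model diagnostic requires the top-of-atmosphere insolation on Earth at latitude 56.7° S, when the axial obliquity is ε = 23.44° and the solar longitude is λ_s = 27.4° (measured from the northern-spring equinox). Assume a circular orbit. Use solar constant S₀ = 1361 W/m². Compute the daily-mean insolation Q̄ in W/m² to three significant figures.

Q̄ ≈ 139 W/m²

Solar declination: sin δ = sin ε · sin λ_s = sin 23.44° × sin 27.4° = 0.18306, so δ = +10.548°.
cos H₀ = −tan(-56.7°) tan(+10.548°) = 0.2835, H₀ = 1.2834 rad.
Bracket: H₀ sin φ sin δ + cos φ cos δ sin H₀ = 1.2834×-0.83581×0.18306 + 0.54902×0.98310×0.95898 = -0.196365 + 0.517601 = 0.321236.
Q̄ = (S₀/π) × [bracket] = (1361/π) × 0.321236 = 139.2 W/m².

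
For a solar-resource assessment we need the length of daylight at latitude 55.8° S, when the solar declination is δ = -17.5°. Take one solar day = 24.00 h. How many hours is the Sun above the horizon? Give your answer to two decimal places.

cos h₀ = −tan ϕ · tan δ = −tan(-55.8°) × tan(-17.500°) = -0.4639, so h₀ = 2.0532 rad = 117.64°.
Daylight = 2h₀/(2π) × 24.00 h = (2.0532/π) × 24.00 = 15.69 h.

15.69 h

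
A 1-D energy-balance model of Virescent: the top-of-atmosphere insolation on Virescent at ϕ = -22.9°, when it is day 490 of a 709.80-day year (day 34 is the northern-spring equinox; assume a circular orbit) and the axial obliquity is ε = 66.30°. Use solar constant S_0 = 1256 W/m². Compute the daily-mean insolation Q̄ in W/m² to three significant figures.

Q̄ ≈ 457 W/m²

Solar longitude: L_s = 360° × (490 − 34)/709.80 = 231.276°.
sin δ = sin 66.30° × sin 231.276° = -0.71438, so δ = -45.592°.
cos h₀ = −tan(-22.9°) tan(-45.592°) = -0.4312, h₀ = 2.0167 rad.
Bracket: h₀ sin ϕ sin δ + cos ϕ cos δ sin h₀ = 2.0167×-0.38912×-0.71438 + 0.92119×0.69976×0.90224 = 0.560601 + 0.581595 = 1.142196.
Q̄ = (S_0/π) × [bracket] = (1256/π) × 1.142196 = 456.6 W/m².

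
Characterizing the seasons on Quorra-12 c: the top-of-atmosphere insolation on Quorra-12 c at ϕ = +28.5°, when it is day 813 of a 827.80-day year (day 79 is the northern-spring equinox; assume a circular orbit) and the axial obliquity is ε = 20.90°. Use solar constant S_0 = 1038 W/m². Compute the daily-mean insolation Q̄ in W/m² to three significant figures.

Solar longitude: L_s = 360° × (813 − 79)/827.80 = 319.208°.
sin δ = sin 20.90° × sin 319.208° = -0.23306, so δ = -13.478°.
cos h₀ = −tan(+28.5°) tan(-13.478°) = 0.1301, h₀ = 1.4403 rad.
Bracket: h₀ sin ϕ sin δ + cos ϕ cos δ sin h₀ = 1.4403×0.47716×-0.23306 + 0.87882×0.97246×0.99150 = -0.160171 + 0.847353 = 0.687182.
Q̄ = (S_0/π) × [bracket] = (1038/π) × 0.687182 = 227.0 W/m².

Q̄ ≈ 227 W/m²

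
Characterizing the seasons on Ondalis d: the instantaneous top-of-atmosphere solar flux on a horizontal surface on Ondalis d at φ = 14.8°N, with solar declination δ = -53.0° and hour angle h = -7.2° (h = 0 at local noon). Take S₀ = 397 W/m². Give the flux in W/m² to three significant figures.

148 W/m²

cos θ_z = sin φ sin δ + cos φ cos δ cos h = -0.204008 + 0.577261 = 0.373253.
Flux = S₀ · cos θ_z = 397 × 0.373253 = 148.2 W/m².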